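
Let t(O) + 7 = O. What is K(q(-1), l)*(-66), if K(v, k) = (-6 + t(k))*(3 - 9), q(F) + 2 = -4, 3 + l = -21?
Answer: -14652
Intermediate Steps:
l = -24 (l = -3 - 21 = -24)
t(O) = -7 + O
q(F) = -6 (q(F) = -2 - 4 = -6)
K(v, k) = 78 - 6*k (K(v, k) = (-6 + (-7 + k))*(3 - 9) = (-13 + k)*(-6) = 78 - 6*k)
K(q(-1), l)*(-66) = (78 - 6*(-24))*(-66) = (78 + 144)*(-66) = 222*(-66) = -14652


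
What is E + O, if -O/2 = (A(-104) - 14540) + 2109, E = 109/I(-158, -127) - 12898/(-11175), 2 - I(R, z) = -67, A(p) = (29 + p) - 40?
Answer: 6449973979/257025 ≈ 25095.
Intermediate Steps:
A(p) = -11 + p
I(R, z) = 69 (I(R, z) = 2 - 1*(-67) = 2 + 67 = 69)
E = 702679/257025 (E = 109/69 - 12898/(-11175) = 109*(1/69) - 12898*(-1/11175) = 109/69 + 12898/11175 = 702679/257025 ≈ 2.7339)
O = 25092 (O = -2*(((-11 - 104) - 14540) + 2109) = -2*((-115 - 14540) + 2109) = -2*(-14655 + 2109) = -2*(-12546) = 25092)
E + O = 702679/257025 + 25092 = 6449973979/257025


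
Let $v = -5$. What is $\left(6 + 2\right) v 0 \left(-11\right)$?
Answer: $0$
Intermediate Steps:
$\left(6 + 2\right) v 0 \left(-11\right) = \left(6 + 2\right) \left(-5\right) 0 \left(-11\right) = 8 \left(-5\right) 0 \left(-11\right) = \left(-40\right) 0 \left(-11\right) = 0 \left(-11\right) = 0$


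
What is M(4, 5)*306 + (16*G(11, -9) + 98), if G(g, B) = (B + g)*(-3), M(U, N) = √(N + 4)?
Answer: 920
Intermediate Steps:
M(U, N) = √(4 + N)
G(g, B) = -3*B - 3*g
M(4, 5)*306 + (16*G(11, -9) + 98) = √(4 + 5)*306 + (16*(-3*(-9) - 3*11) + 98) = √9*306 + (16*(27 - 33) + 98) = 3*306 + (16*(-6) + 98) = 918 + (-96 + 98) = 918 + 2 = 920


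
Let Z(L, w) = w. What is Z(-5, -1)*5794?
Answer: -5794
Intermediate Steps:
Z(-5, -1)*5794 = -1*5794 = -5794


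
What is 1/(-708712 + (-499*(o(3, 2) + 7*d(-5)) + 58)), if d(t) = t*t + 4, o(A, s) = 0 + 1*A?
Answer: -1/811448 ≈ -1.2324e-6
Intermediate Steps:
o(A, s) = A (o(A, s) = 0 + A = A)
d(t) = 4 + t² (d(t) = t² + 4 = 4 + t²)
1/(-708712 + (-499*(o(3, 2) + 7*d(-5)) + 58)) = 1/(-708712 + (-499*(3 + 7*(4 + (-5)²)) + 58)) = 1/(-708712 + (-499*(3 + 7*(4 + 25)) + 58)) = 1/(-708712 + (-499*(3 + 7*29) + 58)) = 1/(-708712 + (-499*(3 + 203) + 58)) = 1/(-708712 + (-499*206 + 58)) = 1/(-708712 + (-102794 + 58)) = 1/(-708712 - 102736) = 1/(-811448) = -1/811448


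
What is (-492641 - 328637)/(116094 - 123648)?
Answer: 410639/3777 ≈ 108.72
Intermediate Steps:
(-492641 - 328637)/(116094 - 123648) = -821278/(-7554) = -821278*(-1/7554) = 410639/3777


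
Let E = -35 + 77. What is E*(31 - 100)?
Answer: -2898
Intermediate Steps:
E = 42
E*(31 - 100) = 42*(31 - 100) = 42*(-69) = -2898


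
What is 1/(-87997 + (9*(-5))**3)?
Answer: -1/179122 ≈ -5.5828e-6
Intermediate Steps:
1/(-87997 + (9*(-5))**3) = 1/(-87997 + (-45)**3) = 1/(-87997 - 91125) = 1/(-179122) = -1/179122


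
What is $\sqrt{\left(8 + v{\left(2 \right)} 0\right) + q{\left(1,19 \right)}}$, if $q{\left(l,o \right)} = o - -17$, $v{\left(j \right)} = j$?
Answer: $2 \sqrt{11} \approx 6.6332$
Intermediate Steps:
$q{\left(l,o \right)} = 17 + o$ ($q{\left(l,o \right)} = o + 17 = 17 + o$)
$\sqrt{\left(8 + v{\left(2 \right)} 0\right) + q{\left(1,19 \right)}} = \sqrt{\left(8 + 2 \cdot 0\right) + \left(17 + 19\right)} = \sqrt{\left(8 + 0\right) + 36} = \sqrt{8 + 36} = \sqrt{44} = 2 \sqrt{11}$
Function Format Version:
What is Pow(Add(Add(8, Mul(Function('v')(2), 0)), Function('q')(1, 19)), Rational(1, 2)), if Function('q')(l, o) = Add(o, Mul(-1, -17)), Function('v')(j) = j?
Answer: Mul(2, Pow(11, Rational(1, 2))) ≈ 6.6332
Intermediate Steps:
Function('q')(l, o) = Add(17, o) (Function('q')(l, o) = Add(o, 17) = Add(17, o))
Pow(Add(Add(8, Mul(Function('v')(2), 0)), Function('q')(1, 19)), Rational(1, 2)) = Pow(Add(Add(8, Mul(2, 0)), Add(17, 19)), Rational(1, 2)) = Pow(Add(Add(8, 0), 36), Rational(1, 2)) = Pow(Add(8, 36), Rational(1, 2)) = Pow(44, Rational(1, 2)) = Mul(2, Pow(11, Rational(1, 2)))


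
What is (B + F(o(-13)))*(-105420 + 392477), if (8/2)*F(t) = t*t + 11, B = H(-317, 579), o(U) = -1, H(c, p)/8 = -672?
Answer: -1542357261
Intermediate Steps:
H(c, p) = -5376 (H(c, p) = 8*(-672) = -5376)
B = -5376
F(t) = 11/4 + t**2/4 (F(t) = (t*t + 11)/4 = (t**2 + 11)/4 = (11 + t**2)/4 = 11/4 + t**2/4)
(B + F(o(-13)))*(-105420 + 392477) = (-5376 + (11/4 + (1/4)*(-1)**2))*(-105420 + 392477) = (-5376 + (11/4 + (1/4)*1))*287057 = (-5376 + (11/4 + 1/4))*287057 = (-5376 + 3)*287057 = -5373*287057 = -1542357261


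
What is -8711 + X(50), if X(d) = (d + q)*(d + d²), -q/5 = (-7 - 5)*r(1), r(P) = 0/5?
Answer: 118789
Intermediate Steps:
r(P) = 0 (r(P) = 0*(⅕) = 0)
q = 0 (q = -5*(-7 - 5)*0 = -(-60)*0 = -5*0 = 0)
X(d) = d*(d + d²) (X(d) = (d + 0)*(d + d²) = d*(d + d²))
-8711 + X(50) = -8711 + 50²*(1 + 50) = -8711 + 2500*51 = -8711 + 127500 = 118789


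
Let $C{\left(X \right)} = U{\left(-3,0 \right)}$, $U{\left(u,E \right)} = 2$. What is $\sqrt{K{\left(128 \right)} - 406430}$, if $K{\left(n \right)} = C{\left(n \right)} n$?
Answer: $i \sqrt{406174} \approx 637.32 i$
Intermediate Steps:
$C{\left(X \right)} = 2$
$K{\left(n \right)} = 2 n$
$\sqrt{K{\left(128 \right)} - 406430} = \sqrt{2 \cdot 128 - 406430} = \sqrt{256 - 406430} = \sqrt{-406174} = i \sqrt{406174}$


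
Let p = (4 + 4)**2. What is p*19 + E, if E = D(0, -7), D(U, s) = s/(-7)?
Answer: 1217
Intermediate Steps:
p = 64 (p = 8**2 = 64)
D(U, s) = -s/7 (D(U, s) = s*(-1/7) = -s/7)
E = 1 (E = -1/7*(-7) = 1)
p*19 + E = 64*19 + 1 = 1216 + 1 = 1217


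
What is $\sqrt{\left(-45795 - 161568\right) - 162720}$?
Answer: $i \sqrt{370083} \approx 608.34 i$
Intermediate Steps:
$\sqrt{\left(-45795 - 161568\right) - 162720} = \sqrt{-207363 - 162720} = \sqrt{-370083} = i \sqrt{370083}$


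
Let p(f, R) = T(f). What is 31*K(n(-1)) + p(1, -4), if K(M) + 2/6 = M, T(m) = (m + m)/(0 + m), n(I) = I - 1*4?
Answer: -490/3 ≈ -163.33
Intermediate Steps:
n(I) = -4 + I (n(I) = I - 4 = -4 + I)
T(m) = 2 (T(m) = (2*m)/m = 2)
K(M) = -⅓ + M
p(f, R) = 2
31*K(n(-1)) + p(1, -4) = 31*(-⅓ + (-4 - 1)) + 2 = 31*(-⅓ - 5) + 2 = 31*(-16/3) + 2 = -496/3 + 2 = -490/3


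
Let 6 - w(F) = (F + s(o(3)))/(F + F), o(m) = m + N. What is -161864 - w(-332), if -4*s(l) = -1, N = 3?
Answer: -429925393/2656 ≈ -1.6187e+5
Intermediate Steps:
o(m) = 3 + m (o(m) = m + 3 = 3 + m)
s(l) = ¼ (s(l) = -¼*(-1) = ¼)
w(F) = 6 - (¼ + F)/(2*F) (w(F) = 6 - (F + ¼)/(F + F) = 6 - (¼ + F)/(2*F))
-161864 - w(-332) = -161864 - (-1 + 44*(-332))/(8*(-332)) = -161864 - (-1)*(-1 - 14608)/(8*332) = -161864 - (-1)*(-14609)/(8*332) = -161864 - 1*14609/2656 = -161864 - 14609/2656 = -429925393/2656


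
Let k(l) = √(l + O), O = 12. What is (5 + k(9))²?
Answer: (5 + √21)² ≈ 91.826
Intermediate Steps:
k(l) = √(12 + l) (k(l) = √(l + 12) = √(12 + l))
(5 + k(9))² = (5 + √(12 + 9))² = (5 + √21)²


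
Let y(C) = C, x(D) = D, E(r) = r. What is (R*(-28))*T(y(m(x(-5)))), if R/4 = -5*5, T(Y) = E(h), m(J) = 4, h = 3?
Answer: 8400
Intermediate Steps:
T(Y) = 3
R = -100 (R = 4*(-5*5) = 4*(-25) = -100)
(R*(-28))*T(y(m(x(-5)))) = -100*(-28)*3 = 2800*3 = 8400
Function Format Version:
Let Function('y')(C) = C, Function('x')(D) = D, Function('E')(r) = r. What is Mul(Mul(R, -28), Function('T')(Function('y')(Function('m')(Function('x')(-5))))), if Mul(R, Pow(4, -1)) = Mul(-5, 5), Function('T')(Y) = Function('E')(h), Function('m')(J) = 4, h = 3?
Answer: 8400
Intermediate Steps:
Function('T')(Y) = 3
R = -100 (R = Mul(4, Mul(-5, 5)) = Mul(4, -25) = -100)
Mul(Mul(R, -28), Function('T')(Function('y')(Function('m')(Function('x')(-5))))) = Mul(Mul(-100, -28), 3) = Mul(2800, 3) = 8400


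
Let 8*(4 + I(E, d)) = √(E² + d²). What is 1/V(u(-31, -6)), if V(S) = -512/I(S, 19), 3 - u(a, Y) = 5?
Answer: 1/128 - √365/4096 ≈ 0.0031482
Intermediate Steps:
I(E, d) = -4 + √(E² + d²)/8
u(a, Y) = -2 (u(a, Y) = 3 - 1*5 = 3 - 5 = -2)
V(S) = -512/(-4 + √(361 + S²)/8) (V(S) = -512/(-4 + √(S² + 19²)/8) = -512/(-4 + √(S² + 361)/8) = -512/(-4 + √(361 + S²)/8))
1/V(u(-31, -6)) = 1/(-4096/(-32 + √(361 + (-2)²))) = 1/(-4096/(-32 + √(361 + 4))) = 1/(-4096/(-32 + √365)) = 1/128 - √365/4096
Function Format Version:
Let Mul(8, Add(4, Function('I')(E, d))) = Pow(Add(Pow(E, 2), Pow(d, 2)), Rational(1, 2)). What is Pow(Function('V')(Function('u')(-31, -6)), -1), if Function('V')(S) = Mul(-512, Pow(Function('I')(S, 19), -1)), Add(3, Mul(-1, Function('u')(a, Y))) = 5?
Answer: Add(Rational(1, 128), Mul(Rational(-1, 4096), Pow(365, Rational(1, 2)))) ≈ 0.0031482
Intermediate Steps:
Function('I')(E, d) = Add(-4, Mul(Rational(1, 8), Pow(Add(Pow(E, 2), Pow(d, 2)), Rational(1, 2))))
Function('u')(a, Y) = -2 (Function('u')(a, Y) = Add(3, Mul(-1, 5)) = Add(3, -5) = -2)
Function('V')(S) = Mul(-512, Pow(Add(-4, Mul(Rational(1, 8), Pow(Add(361, Pow(S, 2)), Rational(1, 2)))), -1)) (Function('V')(S) = Mul(-512, Pow(Add(-4, Mul(Rational(1, 8), Pow(Add(Pow(S, 2), Pow(19, 2)), Rational(1, 2)))), -1)) = Mul(-512, Pow(Add(-4, Mul(Rational(1, 8), Pow(Add(Pow(S, 2), 361), Rational(1, 2)))), -1)) = Mul(-512, Pow(Add(-4, Mul(Rational(1, 8), Pow(Add(361, Pow(S, 2)), Rational(1, 2)))), -1)))
Pow(Function('V')(Function('u')(-31, -6)), -1) = Pow(Mul(-4096, Pow(Add(-32, Pow(Add(361, Pow(-2, 2)), Rational(1, 2))), -1)), -1) = Pow(Mul(-4096, Pow(Add(-32, Pow(Add(361, 4), Rational(1, 2))), -1)), -1) = Pow(Mul(-4096, Pow(Add(-32, Pow(365, Rational(1, 2))), -1)), -1) = Add(Rational(1, 128), Mul(Rational(-1, 4096), Pow(365, Rational(1, 2))))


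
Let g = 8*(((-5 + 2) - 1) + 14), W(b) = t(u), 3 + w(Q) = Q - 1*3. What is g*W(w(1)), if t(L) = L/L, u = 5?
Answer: 80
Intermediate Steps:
w(Q) = -6 + Q (w(Q) = -3 + (Q - 1*3) = -3 + (Q - 3) = -3 + (-3 + Q) = -6 + Q)
t(L) = 1
W(b) = 1
g = 80 (g = 8*((-3 - 1) + 14) = 8*(-4 + 14) = 8*10 = 80)
g*W(w(1)) = 80*1 = 80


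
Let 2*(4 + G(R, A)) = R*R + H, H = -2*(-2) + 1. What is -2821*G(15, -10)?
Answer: -313131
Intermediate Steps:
H = 5 (H = 4 + 1 = 5)
G(R, A) = -3/2 + R**2/2 (G(R, A) = -4 + (R*R + 5)/2 = -4 + (R**2 + 5)/2 = -4 + (5 + R**2)/2 = -4 + (5/2 + R**2/2) = -3/2 + R**2/2)
-2821*G(15, -10) = -2821*(-3/2 + (1/2)*15**2) = -2821*(-3/2 + (1/2)*225) = -2821*(-3/2 + 225/2) = -2821*111 = -313131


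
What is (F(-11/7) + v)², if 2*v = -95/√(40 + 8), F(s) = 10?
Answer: 28225/192 - 475*√3/6 ≈ 9.8845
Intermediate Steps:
v = -95*√3/24 (v = (-95/√(40 + 8))/2 = (-95*√3/12)/2 = -95*√3/24 ≈ -6.8560)
(F(-11/7) + v)² = (10 - 95*√3/24)²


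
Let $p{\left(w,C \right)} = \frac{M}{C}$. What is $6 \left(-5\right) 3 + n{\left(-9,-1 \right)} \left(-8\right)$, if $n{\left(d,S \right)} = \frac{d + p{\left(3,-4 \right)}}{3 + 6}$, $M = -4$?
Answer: $- \frac{746}{9} \approx -82.889$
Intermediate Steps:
$p{\left(w,C \right)} = - \frac{4}{C}$
$n{\left(d,S \right)} = \frac{1}{9} + \frac{d}{9}$ ($n{\left(d,S \right)} = \frac{d - \frac{4}{-4}}{3 + 6} = \frac{d - -1}{9} = \left(d + 1\right) \frac{1}{9} = \left(1 + d\right) \frac{1}{9} = \frac{1}{9} + \frac{d}{9}$)
$6 \left(-5\right) 3 + n{\left(-9,-1 \right)} \left(-8\right) = 6 \left(-5\right) 3 + \left(\frac{1}{9} + \frac{1}{9} \left(-9\right)\right) \left(-8\right) = \left(-30\right) 3 + \left(\frac{1}{9} - 1\right) \left(-8\right) = -90 - - \frac{64}{9} = -90 + \frac{64}{9} = - \frac{746}{9}$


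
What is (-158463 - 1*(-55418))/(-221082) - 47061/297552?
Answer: 3376150973/10963898544 ≈ 0.30793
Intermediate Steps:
(-158463 - 1*(-55418))/(-221082) - 47061/297552 = (-158463 + 55418)*(-1/221082) - 47061*1/297552 = -103045*(-1/221082) - 15687/99184 = 103045/221082 - 15687/99184 = 3376150973/10963898544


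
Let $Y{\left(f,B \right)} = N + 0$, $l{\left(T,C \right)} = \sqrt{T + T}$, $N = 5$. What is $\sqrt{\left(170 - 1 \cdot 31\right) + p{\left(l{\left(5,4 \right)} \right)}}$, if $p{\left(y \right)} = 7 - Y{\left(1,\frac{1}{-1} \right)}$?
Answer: $\sqrt{141} \approx 11.874$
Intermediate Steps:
$l{\left(T,C \right)} = \sqrt{2} \sqrt{T}$ ($l{\left(T,C \right)} = \sqrt{2 T} = \sqrt{2} \sqrt{T}$)
$Y{\left(f,B \right)} = 5$ ($Y{\left(f,B \right)} = 5 + 0 = 5$)
$p{\left(y \right)} = 2$ ($p{\left(y \right)} = 7 - 5 = 2$)
$\sqrt{\left(170 - 1 \cdot 31\right) + p{\left(l{\left(5,4 \right)} \right)}} = \sqrt{\left(170 - 1 \cdot 31\right) + 2} = \sqrt{\left(170 - 31\right) + 2} = \sqrt{139 + 2} = \sqrt{141}$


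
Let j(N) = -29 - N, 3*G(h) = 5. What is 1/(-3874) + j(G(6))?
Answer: -356411/11622 ≈ -30.667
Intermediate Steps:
G(h) = 5/3 (G(h) = (⅓)*5 = 5/3)
1/(-3874) + j(G(6)) = 1/(-3874) + (-29 - 1*5/3) = -1/3874 + (-29 - 5/3) = -1/3874 - 92/3 = -356411/11622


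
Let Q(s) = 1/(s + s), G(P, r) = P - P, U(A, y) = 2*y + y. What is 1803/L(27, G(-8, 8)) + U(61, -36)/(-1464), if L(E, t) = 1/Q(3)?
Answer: 18335/61 ≈ 300.57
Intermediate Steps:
U(A, y) = 3*y
G(P, r) = 0
Q(s) = 1/(2*s)
L(E, t) = 6 (L(E, t) = 1/((1/2)/3) = 1/((1/2)*(1/3)) = 1/(1/6) = 6)
1803/L(27, G(-8, 8)) + U(61, -36)/(-1464) = 1803/6 + (3*(-36))/(-1464) = 1803*(1/6) - 108*(-1/1464) = 601/2 + 9/122 = 18335/61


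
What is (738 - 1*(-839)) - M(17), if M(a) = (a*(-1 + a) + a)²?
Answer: -81944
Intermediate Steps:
M(a) = (a + a*(-1 + a))²
(738 - 1*(-839)) - M(17) = (738 - 1*(-839)) - 1*17⁴ = (738 + 839) - 1*83521 = 1577 - 83521 = -81944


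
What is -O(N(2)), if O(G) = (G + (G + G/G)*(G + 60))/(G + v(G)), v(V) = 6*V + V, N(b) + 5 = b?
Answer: -39/8 ≈ -4.8750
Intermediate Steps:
N(b) = -5 + b
v(V) = 7*V
O(G) = (G + (1 + G)*(60 + G))/(8*G) (O(G) = (G + (G + G/G)*(G + 60))/(G + 7*G) = (G + (G + 1)*(60 + G))/((8*G)) = (G + (1 + G)*(60 + G))*(1/(8*G)) = (G + (1 + G)*(60 + G))/(8*G))
-O(N(2)) = -(60 + (-5 + 2)**2 + 62*(-5 + 2))/(8*(-5 + 2)) = -(60 + (-3)**2 + 62*(-3))/(8*(-3)) = -(-1)*(60 + 9 - 186)/(8*3) = -(-1)*(-117)/(8*3) = -1*39/8 = -39/8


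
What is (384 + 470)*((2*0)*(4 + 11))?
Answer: 0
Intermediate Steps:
(384 + 470)*((2*0)*(4 + 11)) = 854*(0*15) = 854*0 = 0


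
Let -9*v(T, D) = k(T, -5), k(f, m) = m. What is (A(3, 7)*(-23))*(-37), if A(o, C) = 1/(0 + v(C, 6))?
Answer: 7659/5 ≈ 1531.8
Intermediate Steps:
v(T, D) = 5/9 (v(T, D) = -⅑*(-5) = 5/9)
A(o, C) = 9/5 (A(o, C) = 1/(0 + 5/9) = 1/(5/9) = 9/5)
(A(3, 7)*(-23))*(-37) = ((9/5)*(-23))*(-37) = -207/5*(-37) = 7659/5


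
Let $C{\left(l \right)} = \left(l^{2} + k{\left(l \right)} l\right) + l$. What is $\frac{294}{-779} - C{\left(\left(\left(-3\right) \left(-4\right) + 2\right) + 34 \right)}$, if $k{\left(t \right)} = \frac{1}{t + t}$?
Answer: $- \frac{3665783}{1558} \approx -2352.9$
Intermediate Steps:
$k{\left(t \right)} = \frac{1}{2 t}$
$C{\left(l \right)} = \frac{1}{2} + l + l^{2}$ ($C{\left(l \right)} = \left(l^{2} + \frac{1}{2 l} l\right) + l = \left(l^{2} + \frac{1}{2}\right) + l = \left(\frac{1}{2} + l^{2}\right) + l = \frac{1}{2} + l + l^{2}$)
$\frac{294}{-779} - C{\left(\left(\left(-3\right) \left(-4\right) + 2\right) + 34 \right)} = \frac{294}{-779} - \left(\frac{1}{2} + \left(\left(\left(-3\right) \left(-4\right) + 2\right) + 34\right) + \left(\left(\left(-3\right) \left(-4\right) + 2\right) + 34\right)^{2}\right) = 294 \left(- \frac{1}{779}\right) - \left(\frac{1}{2} + \left(\left(12 + 2\right) + 34\right) + \left(\left(12 + 2\right) + 34\right)^{2}\right) = - \frac{294}{779} - \left(\frac{1}{2} + \left(14 + 34\right) + \left(14 + 34\right)^{2}\right) = - \frac{294}{779} - \left(\frac{1}{2} + 48 + 48^{2}\right) = - \frac{294}{779} - \left(\frac{1}{2} + 48 + 2304\right) = - \frac{294}{779} - \frac{4705}{2} = - \frac{3665783}{1558}$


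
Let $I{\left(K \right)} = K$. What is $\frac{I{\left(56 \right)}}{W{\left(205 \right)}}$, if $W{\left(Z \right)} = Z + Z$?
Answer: $\frac{28}{205} \approx 0.13659$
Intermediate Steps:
$W{\left(Z \right)} = 2 Z$
$\frac{I{\left(56 \right)}}{W{\left(205 \right)}} = \frac{56}{2 \cdot 205} = \frac{56}{410} = 56 \cdot \frac{1}{410} = \frac{28}{205}$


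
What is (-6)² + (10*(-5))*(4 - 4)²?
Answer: 36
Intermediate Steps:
(-6)² + (10*(-5))*(4 - 4)² = 36 - 50*0² = 36 - 50*0 = 36 + 0 = 36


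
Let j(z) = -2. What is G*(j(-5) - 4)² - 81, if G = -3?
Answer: -189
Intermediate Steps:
G*(j(-5) - 4)² - 81 = -3*(-2 - 4)² - 81 = -3*(-6)² - 81 = -3*36 - 81 = -108 - 81 = -189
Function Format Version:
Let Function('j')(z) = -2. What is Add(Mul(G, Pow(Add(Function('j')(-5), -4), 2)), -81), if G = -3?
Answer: -189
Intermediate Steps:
Add(Mul(G, Pow(Add(Function('j')(-5), -4), 2)), -81) = Add(Mul(-3, Pow(Add(-2, -4), 2)), -81) = Add(Mul(-3, Pow(-6, 2)), -81) = Add(Mul(-3, 36), -81) = Add(-108, -81) = -189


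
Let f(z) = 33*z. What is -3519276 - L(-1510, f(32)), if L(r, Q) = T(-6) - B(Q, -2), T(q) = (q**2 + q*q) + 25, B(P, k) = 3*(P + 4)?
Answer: -3516193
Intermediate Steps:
B(P, k) = 12 + 3*P (B(P, k) = 3*(4 + P) = 12 + 3*P)
T(q) = 25 + 2*q**2 (T(q) = (q**2 + q**2) + 25 = 2*q**2 + 25 = 25 + 2*q**2)
L(r, Q) = 85 - 3*Q (L(r, Q) = (25 + 2*(-6)**2) - (12 + 3*Q) = (25 + 2*36) + (-12 - 3*Q) = (25 + 72) + (-12 - 3*Q) = 97 + (-12 - 3*Q) = 85 - 3*Q)
-3519276 - L(-1510, f(32)) = -3519276 - (85 - 99*32) = -3519276 - (85 - 3*1056) = -3519276 - (85 - 3168) = -3519276 - 1*(-3083) = -3519276 + 3083 = -3516193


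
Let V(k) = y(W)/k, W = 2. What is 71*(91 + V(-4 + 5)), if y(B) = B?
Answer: 6603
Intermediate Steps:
V(k) = 2/k
71*(91 + V(-4 + 5)) = 71*(91 + 2/(-4 + 5)) = 71*(91 + 2/1) = 71*(91 + 2*1) = 71*(91 + 2) = 71*93 = 6603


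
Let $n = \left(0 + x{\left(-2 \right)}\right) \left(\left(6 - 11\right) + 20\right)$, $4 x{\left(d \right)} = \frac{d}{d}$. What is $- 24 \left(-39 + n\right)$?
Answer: $846$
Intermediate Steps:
$x{\left(d \right)} = \frac{1}{4}$ ($x{\left(d \right)} = \frac{d \frac{1}{d}}{4} = \frac{1}{4} \cdot 1 = \frac{1}{4}$)
$n = \frac{15}{4}$ ($n = \left(0 + \frac{1}{4}\right) \left(\left(6 - 11\right) + 20\right) = \frac{\left(6 - 11\right) + 20}{4} = \frac{-5 + 20}{4} = \frac{1}{4} \cdot 15 = \frac{15}{4} \approx 3.75$)
$- 24 \left(-39 + n\right) = - 24 \left(-39 + \frac{15}{4}\right) = \left(-24\right) \left(- \frac{141}{4}\right) = 846$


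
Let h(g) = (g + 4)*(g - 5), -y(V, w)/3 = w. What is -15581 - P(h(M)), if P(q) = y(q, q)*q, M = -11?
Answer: 22051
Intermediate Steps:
y(V, w) = -3*w
h(g) = (-5 + g)*(4 + g) (h(g) = (4 + g)*(-5 + g) = (-5 + g)*(4 + g))
P(q) = -3*q² (P(q) = (-3*q)*q = -3*q²)
-15581 - P(h(M)) = -15581 - (-3)*(-20 + (-11)² - 1*(-11))² = -15581 - (-3)*(-20 + 121 + 11)² = -15581 - (-3)*112² = -15581 - (-3)*12544 = -15581 - 1*(-37632) = -15581 + 37632 = 22051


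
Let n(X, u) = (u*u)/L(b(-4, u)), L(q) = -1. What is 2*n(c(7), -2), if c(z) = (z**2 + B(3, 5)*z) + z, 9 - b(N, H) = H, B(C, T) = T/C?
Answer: -8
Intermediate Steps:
b(N, H) = 9 - H
c(z) = z**2 + 8*z/3 (c(z) = (z**2 + (5/3)*z) + z = (z**2 + (5*(1/3))*z) + z = (z**2 + 5*z/3) + z = z**2 + 8*z/3)
n(X, u) = -u**2 (n(X, u) = (u*u)/(-1) = u**2*(-1) = -u**2)
2*n(c(7), -2) = 2*(-1*(-2)**2) = 2*(-1*4) = 2*(-4) = -8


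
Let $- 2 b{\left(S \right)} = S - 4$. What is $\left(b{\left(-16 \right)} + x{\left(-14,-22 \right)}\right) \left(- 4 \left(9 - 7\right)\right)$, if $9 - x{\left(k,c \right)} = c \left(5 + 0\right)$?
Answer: $-1032$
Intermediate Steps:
$x{\left(k,c \right)} = 9 - 5 c$ ($x{\left(k,c \right)} = 9 - c \left(5 + 0\right) = 9 - c 5 = 9 - 5 c$)
$b{\left(S \right)} = 2 - \frac{S}{2}$ ($b{\left(S \right)} = - \frac{S - 4}{2} = - \frac{-4 + S}{2} = 2 - \frac{S}{2}$)
$\left(b{\left(-16 \right)} + x{\left(-14,-22 \right)}\right) \left(- 4 \left(9 - 7\right)\right) = \left(\left(2 - -8\right) + \left(9 - -110\right)\right) \left(- 4 \left(9 - 7\right)\right) = \left(\left(2 + 8\right) + \left(9 + 110\right)\right) \left(\left(-4\right) 2\right) = \left(10 + 119\right) \left(-8\right) = 129 \left(-8\right) = -1032$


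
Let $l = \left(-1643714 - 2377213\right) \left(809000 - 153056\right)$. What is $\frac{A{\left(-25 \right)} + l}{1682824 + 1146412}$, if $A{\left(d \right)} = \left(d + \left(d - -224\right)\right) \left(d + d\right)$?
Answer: $- \frac{659375737197}{707309} \approx -9.3223 \cdot 10^{5}$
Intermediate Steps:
$l = -2637502940088$ ($l = \left(-4020927\right) 655944 = -2637502940088$)
$A{\left(d \right)} = 2 d \left(224 + 2 d\right)$ ($A{\left(d \right)} = \left(d + \left(d + 224\right)\right) 2 d = \left(d + \left(224 + d\right)\right) 2 d = \left(224 + 2 d\right) 2 d = 2 d \left(224 + 2 d\right)$)
$\frac{A{\left(-25 \right)} + l}{1682824 + 1146412} = \frac{4 \left(-25\right) \left(112 - 25\right) - 2637502940088}{1682824 + 1146412} = \frac{4 \left(-25\right) 87 - 2637502940088}{2829236} = \left(-8700 - 2637502940088\right) \frac{1}{2829236} = \left(-2637502948788\right) \frac{1}{2829236} = - \frac{659375737197}{707309}$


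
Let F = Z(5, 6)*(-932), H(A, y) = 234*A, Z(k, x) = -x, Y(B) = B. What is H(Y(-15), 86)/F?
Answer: -585/932 ≈ -0.62768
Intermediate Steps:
F = 5592 (F = -1*6*(-932) = -6*(-932) = 5592)
H(Y(-15), 86)/F = (234*(-15))/5592 = -3510*1/5592 = -585/932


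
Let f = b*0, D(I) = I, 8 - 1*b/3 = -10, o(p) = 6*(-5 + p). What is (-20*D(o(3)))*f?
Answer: 0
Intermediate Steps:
o(p) = -30 + 6*p
b = 54 (b = 24 - 3*(-10) = 24 + 30 = 54)
f = 0 (f = 54*0 = 0)
(-20*D(o(3)))*f = -20*(-30 + 6*3)*0 = -20*(-30 + 18)*0 = -20*(-12)*0 = 240*0 = 0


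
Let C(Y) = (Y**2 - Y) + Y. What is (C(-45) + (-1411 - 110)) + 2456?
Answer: 2960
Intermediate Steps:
C(Y) = Y**2
(C(-45) + (-1411 - 110)) + 2456 = ((-45)**2 + (-1411 - 110)) + 2456 = (2025 - 1521) + 2456 = 504 + 2456 = 2960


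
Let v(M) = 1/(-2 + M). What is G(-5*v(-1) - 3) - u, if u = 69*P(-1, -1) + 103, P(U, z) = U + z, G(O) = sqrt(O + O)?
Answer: 35 + 2*I*sqrt(6)/3 ≈ 35.0 + 1.633*I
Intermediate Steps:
G(O) = sqrt(2)*sqrt(O) (G(O) = sqrt(2*O) = sqrt(2)*sqrt(O))
u = -35 (u = 69*(-1 - 1) + 103 = 69*(-2) + 103 = -138 + 103 = -35)
G(-5*v(-1) - 3) - u = sqrt(2)*sqrt(-5/(-2 - 1) - 3) - 1*(-35) = sqrt(2)*sqrt(-5/(-3) - 3) + 35 = sqrt(2)*sqrt(-5*(-1/3) - 3) + 35 = sqrt(2)*sqrt(5/3 - 3) + 35 = sqrt(2)*sqrt(-4/3) + 35 = sqrt(2)*(2*I*sqrt(3)/3) + 35 = 2*I*sqrt(6)/3 + 35 = 35 + 2*I*sqrt(6)/3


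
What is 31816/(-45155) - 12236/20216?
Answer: -2247573/1715890 ≈ -1.3099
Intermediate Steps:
31816/(-45155) - 12236/20216 = 31816*(-1/45155) - 12236*1/20216 = -31816/45155 - 23/38 = -2247573/1715890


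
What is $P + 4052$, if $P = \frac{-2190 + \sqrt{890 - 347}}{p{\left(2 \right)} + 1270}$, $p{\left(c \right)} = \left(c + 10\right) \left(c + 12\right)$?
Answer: $\frac{2912293}{719} + \frac{\sqrt{543}}{1438} \approx 4050.5$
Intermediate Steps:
$p{\left(c \right)} = \left(10 + c\right) \left(12 + c\right)$
$P = - \frac{1095}{719} + \frac{\sqrt{543}}{1438}$ ($P = \frac{-2190 + \sqrt{890 - 347}}{\left(120 + 2^{2} + 22 \cdot 2\right) + 1270} = \frac{-2190 + \sqrt{543}}{\left(120 + 4 + 44\right) + 1270} = \frac{-2190 + \sqrt{543}}{168 + 1270} = \frac{-2190 + \sqrt{543}}{1438} = \left(-2190 + \sqrt{543}\right) \frac{1}{1438} = - \frac{1095}{719} + \frac{\sqrt{543}}{1438} \approx -1.5067$)
$P + 4052 = \left(- \frac{1095}{719} + \frac{\sqrt{543}}{1438}\right) + 4052 = \frac{2912293}{719} + \frac{\sqrt{543}}{1438}$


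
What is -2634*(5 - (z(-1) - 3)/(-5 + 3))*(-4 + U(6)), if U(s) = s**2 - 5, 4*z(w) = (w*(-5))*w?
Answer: -817857/4 ≈ -2.0446e+5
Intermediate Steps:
z(w) = -5*w**2/4 (z(w) = ((w*(-5))*w)/4 = ((-5*w)*w)/4 = (-5*w**2)/4 = -5*w**2/4)
U(s) = -5 + s**2
-2634*(5 - (z(-1) - 3)/(-5 + 3))*(-4 + U(6)) = -2634*(5 - (-5/4*(-1)**2 - 3)/(-5 + 3))*(-4 + (-5 + 6**2)) = -2634*(5 - (-5/4*1 - 3)/(-2))*(-4 + (-5 + 36)) = -2634*(5 - (-5/4 - 3)*(-1)/2)*(-4 + 31) = -2634*(5 - (-17)*(-1)/(4*2))*27 = -2634*(5 - 1*17/8)*27 = -2634*(5 - 17/8)*27 = -30291*27/4 = -2634*621/8 = -817857/4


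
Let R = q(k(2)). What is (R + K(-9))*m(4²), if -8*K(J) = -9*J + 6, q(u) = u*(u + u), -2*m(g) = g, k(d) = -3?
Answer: -57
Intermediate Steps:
m(g) = -g/2
q(u) = 2*u² (q(u) = u*(2*u) = 2*u²)
R = 18 (R = 2*(-3)² = 2*9 = 18)
K(J) = -¾ + 9*J/8 (K(J) = -(-9*J + 6)/8 = -(6 - 9*J)/8 = -¾ + 9*J/8)
(R + K(-9))*m(4²) = (18 + (-¾ + (9/8)*(-9)))*(-½*4²) = (18 + (-¾ - 81/8))*(-½*16) = (18 - 87/8)*(-8) = (57/8)*(-8) = -57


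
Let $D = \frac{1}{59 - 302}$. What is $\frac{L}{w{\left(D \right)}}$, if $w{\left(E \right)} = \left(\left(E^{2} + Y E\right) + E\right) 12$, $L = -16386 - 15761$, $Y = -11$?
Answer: $- \frac{37220553}{572} \approx -65071.0$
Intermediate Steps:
$L = -32147$
$D = - \frac{1}{243}$ ($D = \frac{1}{-243} = - \frac{1}{243} \approx -0.0041152$)
$w{\left(E \right)} = - 120 E + 12 E^{2}$ ($w{\left(E \right)} = \left(\left(E^{2} - 11 E\right) + E\right) 12 = \left(E^{2} - 10 E\right) 12 = - 120 E + 12 E^{2}$)
$\frac{L}{w{\left(D \right)}} = - \frac{32147}{12 \left(- \frac{1}{243}\right) \left(-10 - \frac{1}{243}\right)} = - \frac{32147}{12 \left(- \frac{1}{243}\right) \left(- \frac{2431}{243}\right)} = - \frac{32147}{\frac{9724}{19683}} = \left(-32147\right) \frac{19683}{9724} = - \frac{37220553}{572}$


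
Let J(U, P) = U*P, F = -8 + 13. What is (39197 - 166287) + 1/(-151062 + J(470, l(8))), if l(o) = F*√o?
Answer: -1447272187822511/11387773922 - 1175*√2/5693886961 ≈ -1.2709e+5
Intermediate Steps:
F = 5
l(o) = 5*√o
J(U, P) = P*U
(39197 - 166287) + 1/(-151062 + J(470, l(8))) = (39197 - 166287) + 1/(-151062 + (5*√8)*470) = -127090 + 1/(-151062 + (5*(2*√2))*470) = -127090 + 1/(-151062 + (10*√2)*470) = -127090 + 1/(-151062 + 4700*√2)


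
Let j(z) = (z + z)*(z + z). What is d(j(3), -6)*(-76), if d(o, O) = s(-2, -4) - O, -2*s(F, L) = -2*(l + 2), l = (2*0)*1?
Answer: -608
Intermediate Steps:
l = 0 (l = 0*1 = 0)
s(F, L) = 2 (s(F, L) = -(-1)*(0 + 2) = -(-1)*2 = -½*(-4) = 2)
j(z) = 4*z² (j(z) = (2*z)*(2*z) = 4*z²)
d(o, O) = 2 - O
d(j(3), -6)*(-76) = (2 - 1*(-6))*(-76) = (2 + 6)*(-76) = 8*(-76) = -608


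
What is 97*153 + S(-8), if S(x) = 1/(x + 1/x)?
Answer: 964657/65 ≈ 14841.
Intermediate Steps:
97*153 + S(-8) = 97*153 - 8/(1 + (-8)²) = 14841 - 8/(1 + 64) = 14841 - 8/65 = 964657/65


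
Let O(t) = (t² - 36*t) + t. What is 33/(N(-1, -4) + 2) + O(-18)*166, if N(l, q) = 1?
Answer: 158375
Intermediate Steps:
O(t) = t² - 35*t
33/(N(-1, -4) + 2) + O(-18)*166 = 33/(1 + 2) - 18*(-35 - 18)*166 = 33/3 - 18*(-53)*166 = 33*(⅓) + 954*166 = 11 + 158364 = 158375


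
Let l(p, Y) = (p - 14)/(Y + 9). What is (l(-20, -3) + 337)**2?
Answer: 988036/9 ≈ 1.0978e+5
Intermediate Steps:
l(p, Y) = (-14 + p)/(9 + Y)
(l(-20, -3) + 337)**2 = ((-14 - 20)/(9 - 3) + 337)**2 = (-34/6 + 337)**2 = ((1/6)*(-34) + 337)**2 = (-17/3 + 337)**2 = (994/3)**2 = 988036/9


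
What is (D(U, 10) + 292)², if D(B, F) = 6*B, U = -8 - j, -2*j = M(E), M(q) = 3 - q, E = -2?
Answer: 67081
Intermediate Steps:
j = -5/2 (j = -(3 - 1*(-2))/2 = -(3 + 2)/2 = -½*5 = -5/2 ≈ -2.5000)
U = -11/2 (U = -8 - 1*(-5/2) = -8 + 5/2 = -11/2 ≈ -5.5000)
(D(U, 10) + 292)² = (6*(-11/2) + 292)² = (-33 + 292)² = 259² = 67081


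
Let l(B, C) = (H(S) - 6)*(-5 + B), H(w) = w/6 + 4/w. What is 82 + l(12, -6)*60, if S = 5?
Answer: -1752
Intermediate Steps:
H(w) = 4/w + w/6 (H(w) = w*(1/6) + 4/w = w/6 + 4/w = 4/w + w/6)
l(B, C) = 131/6 - 131*B/30 (l(B, C) = ((4/5 + (1/6)*5) - 6)*(-5 + B) = ((4*(1/5) + 5/6) - 6)*(-5 + B) = ((4/5 + 5/6) - 6)*(-5 + B) = (49/30 - 6)*(-5 + B) = -131*(-5 + B)/30 = 131/6 - 131*B/30)
82 + l(12, -6)*60 = 82 + (131/6 - 131/30*12)*60 = 82 + (131/6 - 262/5)*60 = 82 - 917/30*60 = 82 - 1834 = -1752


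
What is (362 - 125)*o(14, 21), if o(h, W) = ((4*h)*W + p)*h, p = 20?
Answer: 3968328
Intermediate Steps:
o(h, W) = h*(20 + 4*W*h) (o(h, W) = ((4*h)*W + 20)*h = (4*W*h + 20)*h = (20 + 4*W*h)*h = h*(20 + 4*W*h))
(362 - 125)*o(14, 21) = (362 - 125)*(4*14*(5 + 21*14)) = 237*(4*14*(5 + 294)) = 237*(4*14*299) = 237*16744 = 3968328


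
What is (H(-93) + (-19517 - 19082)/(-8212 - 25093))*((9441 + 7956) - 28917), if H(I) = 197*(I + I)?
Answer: 2811624678144/6661 ≈ 4.2210e+8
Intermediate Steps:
H(I) = 394*I (H(I) = 197*(2*I) = 394*I)
(H(-93) + (-19517 - 19082)/(-8212 - 25093))*((9441 + 7956) - 28917) = (394*(-93) + (-19517 - 19082)/(-8212 - 25093))*((9441 + 7956) - 28917) = (-36642 - 38599/(-33305))*(17397 - 28917) = (-36642 - 38599*(-1/33305))*(-11520) = (-36642 + 38599/33305)*(-11520) = -1220323211/33305*(-11520) = 2811624678144/6661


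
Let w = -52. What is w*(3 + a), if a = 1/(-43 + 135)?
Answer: -3601/23 ≈ -156.57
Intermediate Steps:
a = 1/92 ≈ 0.010870
w*(3 + a) = -52*(3 + 1/92) = -52*277/92 = -3601/23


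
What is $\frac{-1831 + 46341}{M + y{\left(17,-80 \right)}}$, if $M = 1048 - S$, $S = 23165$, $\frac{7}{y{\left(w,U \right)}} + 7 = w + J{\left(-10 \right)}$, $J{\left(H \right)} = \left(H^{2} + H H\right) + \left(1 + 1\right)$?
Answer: $- \frac{9436120}{4688797} \approx -2.0125$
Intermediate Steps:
$J{\left(H \right)} = 2 + 2 H^{2}$ ($J{\left(H \right)} = \left(H^{2} + H^{2}\right) + 2 = 2 H^{2} + 2 = 2 + 2 H^{2}$)
$y{\left(w,U \right)} = \frac{7}{195 + w}$ ($y{\left(w,U \right)} = \frac{7}{-7 + \left(w + \left(2 + 2 \left(-10\right)^{2}\right)\right)} = \frac{7}{-7 + \left(w + \left(2 + 2 \cdot 100\right)\right)} = \frac{7}{-7 + \left(w + \left(2 + 200\right)\right)} = \frac{7}{-7 + \left(w + 202\right)} = \frac{7}{-7 + \left(202 + w\right)} = \frac{7}{195 + w}$)
$M = -22117$ ($M = 1048 - 23165 = -22117$)
$\frac{-1831 + 46341}{M + y{\left(17,-80 \right)}} = \frac{-1831 + 46341}{-22117 + \frac{7}{195 + 17}} = \frac{44510}{-22117 + \frac{7}{212}} = \frac{44510}{- \frac{4688797}{212}} = 44510 \left(- \frac{212}{4688797}\right) = - \frac{9436120}{4688797}$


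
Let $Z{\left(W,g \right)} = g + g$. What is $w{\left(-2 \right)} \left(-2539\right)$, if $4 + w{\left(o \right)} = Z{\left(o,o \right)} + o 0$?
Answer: $20312$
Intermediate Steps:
$Z{\left(W,g \right)} = 2 g$
$w{\left(o \right)} = -4 + 2 o$ ($w{\left(o \right)} = -4 + \left(2 o + o 0\right) = -4 + \left(2 o + 0\right) = -4 + 2 o$)
$w{\left(-2 \right)} \left(-2539\right) = \left(-4 + 2 \left(-2\right)\right) \left(-2539\right) = \left(-4 - 4\right) \left(-2539\right) = \left(-8\right) \left(-2539\right) = 20312$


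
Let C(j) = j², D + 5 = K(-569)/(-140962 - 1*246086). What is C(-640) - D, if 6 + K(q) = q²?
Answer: 158537119795/387048 ≈ 4.0961e+5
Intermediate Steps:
K(q) = -6 + q²
D = -2258995/387048 (D = -5 + (-6 + (-569)²)/(-140962 - 1*246086) = -5 + (-6 + 323761)/(-140962 - 246086) = -5 + 323755/(-387048) = -5 + 323755*(-1/387048) = -5 - 323755/387048 = -2258995/387048 ≈ -5.8365)
C(-640) - D = (-640)² - 1*(-2258995/387048) = 409600 + 2258995/387048 = 158537119795/387048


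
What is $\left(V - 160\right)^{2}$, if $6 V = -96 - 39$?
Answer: $\frac{133225}{4} \approx 33306.0$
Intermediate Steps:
$V = - \frac{45}{2}$ ($V = \frac{-96 - 39}{6} = \frac{1}{6} \left(-135\right) = - \frac{45}{2} \approx -22.5$)
$\left(V - 160\right)^{2} = \left(- \frac{45}{2} - 160\right)^{2} = \left(- \frac{365}{2}\right)^{2} = \frac{133225}{4}$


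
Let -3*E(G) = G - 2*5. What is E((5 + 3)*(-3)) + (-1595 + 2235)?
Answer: 1954/3 ≈ 651.33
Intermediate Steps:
E(G) = 10/3 - G/3 (E(G) = -(G - 2*5)/3 = -(G - 10)/3 = -(-10 + G)/3 = 10/3 - G/3)
E((5 + 3)*(-3)) + (-1595 + 2235) = (10/3 - (5 + 3)*(-3)/3) + (-1595 + 2235) = (10/3 - 8*(-3)/3) + 640 = (10/3 - 1/3*(-24)) + 640 = (10/3 + 8) + 640 = 34/3 + 640 = 1954/3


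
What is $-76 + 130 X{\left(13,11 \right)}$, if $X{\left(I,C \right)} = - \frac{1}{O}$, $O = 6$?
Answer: $- \frac{293}{3} \approx -97.667$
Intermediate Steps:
$X{\left(I,C \right)} = - \frac{1}{6}$
$-76 + 130 X{\left(13,11 \right)} = -76 + 130 \left(- \frac{1}{6}\right) = -76 - \frac{65}{3} = - \frac{293}{3}$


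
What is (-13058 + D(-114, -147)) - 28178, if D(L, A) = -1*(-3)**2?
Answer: -41245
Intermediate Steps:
D(L, A) = -9 (D(L, A) = -1*9 = -9)
(-13058 + D(-114, -147)) - 28178 = (-13058 - 9) - 28178 = -13067 - 28178 = -41245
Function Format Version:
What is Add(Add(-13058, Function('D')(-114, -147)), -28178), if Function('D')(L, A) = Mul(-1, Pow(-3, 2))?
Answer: -41245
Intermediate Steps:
Function('D')(L, A) = -9 (Function('D')(L, A) = Mul(-1, 9) = -9)
Add(Add(-13058, Function('D')(-114, -147)), -28178) = Add(Add(-13058, -9), -28178) = Add(-13067, -28178) = -41245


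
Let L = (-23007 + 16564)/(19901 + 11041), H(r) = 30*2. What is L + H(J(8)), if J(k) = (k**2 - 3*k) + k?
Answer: 1850077/30942 ≈ 59.792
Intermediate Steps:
J(k) = k**2 - 2*k
H(r) = 60
L = -6443/30942 ≈ -0.20823
L + H(J(8)) = -6443/30942 + 60 = 1850077/30942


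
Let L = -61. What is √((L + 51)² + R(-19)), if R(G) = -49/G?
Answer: √37031/19 ≈ 10.128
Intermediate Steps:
√((L + 51)² + R(-19)) = √((-61 + 51)² - 49/(-19)) = √((-10)² - 49*(-1/19)) = √(100 + 49/19) = √(1949/19) = √37031/19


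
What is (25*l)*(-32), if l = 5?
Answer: -4000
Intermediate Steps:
(25*l)*(-32) = (25*5)*(-32) = 125*(-32) = -4000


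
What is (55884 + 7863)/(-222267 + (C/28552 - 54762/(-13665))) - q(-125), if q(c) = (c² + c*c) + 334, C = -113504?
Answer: -12680559595454889/401483170231 ≈ -31584.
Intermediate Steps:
q(c) = 334 + 2*c² (q(c) = (c² + c²) + 334 = 2*c² + 334 = 334 + 2*c²)
(55884 + 7863)/(-222267 + (C/28552 - 54762/(-13665))) - q(-125) = (55884 + 7863)/(-222267 + (-113504/28552 - 54762/(-13665))) - (334 + 2*(-125)²) = 63747/(-222267 + (-113504*1/28552 - 54762*(-1/13665))) - (334 + 2*15625) = 63747/(-222267 + (-14188/3569 + 18254/4555)) - (334 + 31250) = 63747/(-222267 + 522186/16256795) - 1*31584 = 63747/(-3613348532079/16256795) - 31584 = 63747*(-16256795/3613348532079) - 31584 = -115146878985/401483170231 - 31584 = -12680559595454889/401483170231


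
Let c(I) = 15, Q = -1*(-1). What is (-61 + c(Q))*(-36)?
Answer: 1656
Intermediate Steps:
Q = 1
(-61 + c(Q))*(-36) = (-61 + 15)*(-36) = -46*(-36) = 1656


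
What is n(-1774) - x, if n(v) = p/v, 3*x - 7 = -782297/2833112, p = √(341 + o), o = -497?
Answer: -6349829/2833112 - I*√39/887 ≈ -2.2413 - 0.0070406*I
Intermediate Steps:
p = 2*I*√39 (p = √(341 - 497) = √(-156) = 2*I*√39 ≈ 12.49*I)
x = 6349829/2833112 (x = 7/3 + (-782297/2833112)/3 = 7/3 + (-782297*1/2833112)/3 = 7/3 + (⅓)*(-782297/2833112) = 7/3 - 782297/8499336 = 6349829/2833112 ≈ 2.2413)
n(v) = 2*I*√39/v (n(v) = (2*I*√39)/v = 2*I*√39/v)
n(-1774) - x = 2*I*√39/(-1774) - 1*6349829/2833112 = 2*I*√39*(-1/1774) - 6349829/2833112 = -I*√39/887 - 6349829/2833112 = -6349829/2833112 - I*√39/887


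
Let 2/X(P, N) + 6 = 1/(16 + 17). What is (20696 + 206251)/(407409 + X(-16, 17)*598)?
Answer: 2128979/3820005 ≈ 0.55732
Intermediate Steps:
X(P, N) = -66/197 (X(P, N) = 2/(-6 + 1/(16 + 17)) = 2/(-6 + 1/33) = 2/(-197/33) = 2*(-33/197) = -66/197)
(20696 + 206251)/(407409 + X(-16, 17)*598) = (20696 + 206251)/(407409 - 66/197*598) = 226947/(407409 - 39468/197) = 226947/(80220105/197) = 226947*(197/80220105) = 2128979/3820005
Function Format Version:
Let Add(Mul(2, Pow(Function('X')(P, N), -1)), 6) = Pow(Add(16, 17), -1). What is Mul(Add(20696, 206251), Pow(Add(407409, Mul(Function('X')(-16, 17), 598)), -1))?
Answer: Rational(2128979, 3820005) ≈ 0.55732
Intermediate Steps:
Function('X')(P, N) = Rational(-66, 197) (Function('X')(P, N) = Mul(2, Pow(Add(-6, Pow(Add(16, 17), -1)), -1)) = Mul(2, Pow(Add(-6, Pow(33, -1)), -1)) = Mul(2, Pow(Add(-6, Rational(1, 33)), -1)) = Mul(2, Pow(Rational(-197, 33), -1)) = Mul(2, Rational(-33, 197)) = Rational(-66, 197))
Mul(Add(20696, 206251), Pow(Add(407409, Mul(Function('X')(-16, 17), 598)), -1)) = Mul(Add(20696, 206251), Pow(Add(407409, Mul(Rational(-66, 197), 598)), -1)) = Mul(226947, Pow(Add(407409, Rational(-39468, 197)), -1)) = Mul(226947, Pow(Rational(80220105, 197), -1)) = Mul(226947, Rational(197, 80220105)) = Rational(2128979, 3820005)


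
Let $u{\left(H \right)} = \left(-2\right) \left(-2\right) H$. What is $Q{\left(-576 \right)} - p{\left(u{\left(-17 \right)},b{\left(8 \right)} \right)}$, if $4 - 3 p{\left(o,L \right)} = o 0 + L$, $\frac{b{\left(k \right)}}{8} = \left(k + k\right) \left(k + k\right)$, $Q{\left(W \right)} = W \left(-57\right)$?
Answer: $\frac{100540}{3} \approx 33513.0$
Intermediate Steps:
$Q{\left(W \right)} = - 57 W$
$u{\left(H \right)} = 4 H$
$b{\left(k \right)} = 32 k^{2}$ ($b{\left(k \right)} = 8 \left(k + k\right) \left(k + k\right) = 8 \cdot 2 k 2 k = 8 \cdot 4 k^{2} = 32 k^{2}$)
$p{\left(o,L \right)} = \frac{4}{3} - \frac{L}{3}$ ($p{\left(o,L \right)} = \frac{4}{3} - \frac{o 0 + L}{3} = \frac{4}{3} - \frac{0 + L}{3} = \frac{4}{3} - \frac{L}{3}$)
$Q{\left(-576 \right)} - p{\left(u{\left(-17 \right)},b{\left(8 \right)} \right)} = \left(-57\right) \left(-576\right) - \left(\frac{4}{3} - \frac{32 \cdot 8^{2}}{3}\right) = 32832 - \left(\frac{4}{3} - \frac{32 \cdot 64}{3}\right) = 32832 - \left(\frac{4}{3} - \frac{2048}{3}\right) = 32832 - - \frac{2044}{3} = 32832 + \frac{2044}{3} = \frac{100540}{3}$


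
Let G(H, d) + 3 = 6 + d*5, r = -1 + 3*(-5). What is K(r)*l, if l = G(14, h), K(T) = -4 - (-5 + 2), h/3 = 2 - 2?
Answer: -3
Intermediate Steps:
r = -16 (r = -1 - 15 = -16)
h = 0 (h = 3*(2 - 2) = 3*0 = 0)
G(H, d) = 3 + 5*d (G(H, d) = -3 + (6 + d*5) = -3 + (6 + 5*d) = 3 + 5*d)
K(T) = -1 (K(T) = -4 - 1*(-3) = -4 + 3 = -1)
l = 3 (l = 3 + 5*0 = 3 + 0 = 3)
K(r)*l = -1*3 = -3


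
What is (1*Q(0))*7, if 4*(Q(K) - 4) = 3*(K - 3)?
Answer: 49/4 ≈ 12.250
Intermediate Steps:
Q(K) = 7/4 + 3*K/4 (Q(K) = 4 + (3*(K - 3))/4 = 4 + (3*(-3 + K))/4 = 4 + (-9 + 3*K)/4 = 4 + (-9/4 + 3*K/4) = 7/4 + 3*K/4)
(1*Q(0))*7 = (1*(7/4 + (3/4)*0))*7 = (1*(7/4 + 0))*7 = (1*(7/4))*7 = (7/4)*7 = 49/4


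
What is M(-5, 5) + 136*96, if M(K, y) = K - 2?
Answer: 13049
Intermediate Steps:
M(K, y) = -2 + K
M(-5, 5) + 136*96 = (-2 - 5) + 136*96 = -7 + 13056 = 13049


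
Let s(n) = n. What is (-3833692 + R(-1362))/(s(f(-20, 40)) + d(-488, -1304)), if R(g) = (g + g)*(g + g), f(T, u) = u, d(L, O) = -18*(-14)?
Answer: 896621/73 ≈ 12282.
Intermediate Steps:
d(L, O) = 252
R(g) = 4*g² (R(g) = (2*g)*(2*g) = 4*g²)
(-3833692 + R(-1362))/(s(f(-20, 40)) + d(-488, -1304)) = (-3833692 + 4*(-1362)²)/(40 + 252) = (-3833692 + 4*1855044)/292 = (-3833692 + 7420176)*(1/292) = 3586484*(1/292) = 896621/73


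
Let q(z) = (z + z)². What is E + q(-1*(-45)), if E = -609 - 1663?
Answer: 5828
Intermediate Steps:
q(z) = 4*z² (q(z) = (2*z)² = 4*z²)
E = -2272
E + q(-1*(-45)) = -2272 + 4*(-1*(-45))² = -2272 + 4*45² = -2272 + 4*2025 = -2272 + 8100 = 5828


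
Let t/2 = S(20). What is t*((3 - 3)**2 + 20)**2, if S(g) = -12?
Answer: -9600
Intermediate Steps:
t = -24 (t = 2*(-12) = -24)
t*((3 - 3)**2 + 20)**2 = -24*((3 - 3)**2 + 20)**2 = -24*(0**2 + 20)**2 = -24*(0 + 20)**2 = -24*20**2 = -24*400 = -9600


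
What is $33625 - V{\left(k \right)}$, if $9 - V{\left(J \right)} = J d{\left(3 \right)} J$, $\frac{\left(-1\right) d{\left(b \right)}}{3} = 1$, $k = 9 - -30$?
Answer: $29053$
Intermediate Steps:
$k = 39$ ($k = 9 + 30 = 39$)
$d{\left(b \right)} = -3$ ($d{\left(b \right)} = \left(-3\right) 1 = -3$)
$V{\left(J \right)} = 9 + 3 J^{2}$ ($V{\left(J \right)} = 9 - J \left(-3\right) J = 9 - - 3 J J = 9 - - 3 J^{2} = 9 + 3 J^{2}$)
$33625 - V{\left(k \right)} = 33625 - \left(9 + 3 \cdot 39^{2}\right) = 33625 - \left(9 + 3 \cdot 1521\right) = 33625 - \left(9 + 4563\right) = 33625 - 4572 = 29053$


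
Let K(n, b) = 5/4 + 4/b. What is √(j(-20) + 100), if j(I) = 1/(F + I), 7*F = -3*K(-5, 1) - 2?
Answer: 12*√276378/631 ≈ 9.9978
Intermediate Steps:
K(n, b) = 5/4 + 4/b (K(n, b) = 5*(¼) + 4/b = 5/4 + 4/b)
F = -71/28 (F = (-3*(5/4 + 4/1) - 2)/7 = (-3*(5/4 + 4*1) - 2)/7 = (-3*(5/4 + 4) - 2)/7 = (-3*21/4 - 2)/7 = (-63/4 - 2)/7 = (⅐)*(-71/4) = -71/28 ≈ -2.5357)
j(I) = 1/(-71/28 + I)
√(j(-20) + 100) = √(28/(-71 + 28*(-20)) + 100) = √(28/(-71 - 560) + 100) = √(28/(-631) + 100) = √(28*(-1/631) + 100) = √(-28/631 + 100) = √(63072/631) = 12*√276378/631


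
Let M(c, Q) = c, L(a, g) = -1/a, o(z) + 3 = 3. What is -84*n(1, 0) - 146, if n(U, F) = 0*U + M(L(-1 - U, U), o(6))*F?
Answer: -146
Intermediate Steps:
o(z) = 0 (o(z) = -3 + 3 = 0)
n(U, F) = -F/(-1 - U) (n(U, F) = 0*U + (-1/(-1 - U))*F = 0 - F/(-1 - U) = -F/(-1 - U))
-84*n(1, 0) - 146 = -0/(1 + 1) - 146 = -0/2 - 146 = -84*0 - 146 = 0 - 146 = -146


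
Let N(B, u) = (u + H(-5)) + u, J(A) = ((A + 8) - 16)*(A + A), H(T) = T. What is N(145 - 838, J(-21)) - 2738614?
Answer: -2736183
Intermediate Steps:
J(A) = 2*A*(-8 + A) (J(A) = ((8 + A) - 16)*(2*A) = (-8 + A)*(2*A) = 2*A*(-8 + A))
N(B, u) = -5 + 2*u (N(B, u) = (u - 5) + u = (-5 + u) + u = -5 + 2*u)
N(145 - 838, J(-21)) - 2738614 = (-5 + 2*(2*(-21)*(-8 - 21))) - 2738614 = (-5 + 2*(2*(-21)*(-29))) - 2738614 = (-5 + 2*1218) - 2738614 = (-5 + 2436) - 2738614 = 2431 - 2738614 = -2736183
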